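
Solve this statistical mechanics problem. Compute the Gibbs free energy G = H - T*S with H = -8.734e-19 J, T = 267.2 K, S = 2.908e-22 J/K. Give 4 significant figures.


Step 1: T*S = 267.2 * 2.908e-22 = 7.77e-20 J
Step 2: G = H - T*S = -8.734e-19 - 7.77e-20
Step 3: G = -9.511e-19 J

-9.511e-19


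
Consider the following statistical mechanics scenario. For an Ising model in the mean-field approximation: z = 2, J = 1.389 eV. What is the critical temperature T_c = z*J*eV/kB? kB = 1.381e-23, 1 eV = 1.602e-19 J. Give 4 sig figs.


Step 1: z*J = 2*1.389 = 2.778 eV
Step 2: Convert to Joules: 2.778*1.602e-19 = 4.45e-19 J
Step 3: T_c = 4.45e-19 / 1.381e-23 = 3.223e+04 K

3.223e+04


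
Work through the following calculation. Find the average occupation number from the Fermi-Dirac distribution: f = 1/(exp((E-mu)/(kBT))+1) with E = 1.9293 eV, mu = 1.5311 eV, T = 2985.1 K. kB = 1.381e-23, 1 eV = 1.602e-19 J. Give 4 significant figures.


Step 1: (E - mu) = 1.9293 - 1.5311 = 0.3982 eV
Step 2: Convert: (E-mu)*eV = 6.379e-20 J
Step 3: x = (E-mu)*eV/(kB*T) = 1.547
Step 4: f = 1/(exp(1.547)+1) = 0.1755

0.1755


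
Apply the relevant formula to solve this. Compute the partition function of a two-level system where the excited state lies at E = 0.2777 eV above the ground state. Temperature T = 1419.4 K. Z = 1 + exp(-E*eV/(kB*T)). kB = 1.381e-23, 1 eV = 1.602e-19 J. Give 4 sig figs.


Step 1: Compute beta*E = E*eV/(kB*T) = 0.2777*1.602e-19/(1.381e-23*1419.4) = 2.27
Step 2: exp(-beta*E) = exp(-2.27) = 0.1034
Step 3: Z = 1 + 0.1034 = 1.103

1.103


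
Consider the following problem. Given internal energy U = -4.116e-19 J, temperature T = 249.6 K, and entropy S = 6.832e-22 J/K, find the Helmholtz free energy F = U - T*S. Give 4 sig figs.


Step 1: T*S = 249.6 * 6.832e-22 = 1.705e-19 J
Step 2: F = U - T*S = -4.116e-19 - 1.705e-19
Step 3: F = -5.821e-19 J

-5.821e-19


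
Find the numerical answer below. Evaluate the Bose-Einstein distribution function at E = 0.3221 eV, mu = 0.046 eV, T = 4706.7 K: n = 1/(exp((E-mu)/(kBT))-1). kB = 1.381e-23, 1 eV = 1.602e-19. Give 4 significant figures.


Step 1: (E - mu) = 0.2761 eV
Step 2: x = (E-mu)*eV/(kB*T) = 0.2761*1.602e-19/(1.381e-23*4706.7) = 0.6805
Step 3: exp(x) = 1.975
Step 4: n = 1/(exp(x)-1) = 1.026

1.026


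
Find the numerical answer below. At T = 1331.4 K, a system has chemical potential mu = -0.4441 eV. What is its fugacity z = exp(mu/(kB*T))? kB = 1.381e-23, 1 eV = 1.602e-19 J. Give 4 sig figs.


Step 1: Convert mu to Joules: -0.4441*1.602e-19 = -7.114e-20 J
Step 2: kB*T = 1.381e-23*1331.4 = 1.839e-20 J
Step 3: mu/(kB*T) = -3.869
Step 4: z = exp(-3.869) = 0.02087

0.02087


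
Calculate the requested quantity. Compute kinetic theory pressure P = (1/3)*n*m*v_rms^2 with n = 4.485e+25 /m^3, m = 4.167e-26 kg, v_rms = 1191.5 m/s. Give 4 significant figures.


Step 1: v_rms^2 = 1191.5^2 = 1.42e+06
Step 2: n*m = 4.485e+25*4.167e-26 = 1.869
Step 3: P = (1/3)*1.869*1.42e+06 = 8.844e+05 Pa

8.844e+05


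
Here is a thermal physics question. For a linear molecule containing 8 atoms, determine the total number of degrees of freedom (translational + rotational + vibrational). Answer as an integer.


Step 1: Translational DOF = 3
Step 2: Rotational DOF (linear) = 2
Step 3: Vibrational DOF = 3*8 - 5 = 19
Step 4: Total = 3 + 2 + 19 = 24

24


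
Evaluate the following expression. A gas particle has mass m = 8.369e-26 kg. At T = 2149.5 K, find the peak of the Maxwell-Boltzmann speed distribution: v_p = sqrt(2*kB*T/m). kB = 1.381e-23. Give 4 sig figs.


Step 1: Numerator = 2*kB*T = 2*1.381e-23*2149.5 = 5.937e-20
Step 2: Ratio = 5.937e-20 / 8.369e-26 = 7.094e+05
Step 3: v_p = sqrt(7.094e+05) = 842.3 m/s

842.3


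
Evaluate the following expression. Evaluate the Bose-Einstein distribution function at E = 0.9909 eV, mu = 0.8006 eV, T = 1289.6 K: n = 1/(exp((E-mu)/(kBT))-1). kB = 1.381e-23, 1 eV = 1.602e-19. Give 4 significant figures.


Step 1: (E - mu) = 0.1903 eV
Step 2: x = (E-mu)*eV/(kB*T) = 0.1903*1.602e-19/(1.381e-23*1289.6) = 1.712
Step 3: exp(x) = 5.539
Step 4: n = 1/(exp(x)-1) = 0.2203

0.2203


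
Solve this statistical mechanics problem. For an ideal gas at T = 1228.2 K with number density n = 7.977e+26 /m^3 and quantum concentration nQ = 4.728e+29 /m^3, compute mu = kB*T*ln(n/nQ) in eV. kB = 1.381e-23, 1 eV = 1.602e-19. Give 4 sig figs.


Step 1: n/nQ = 7.977e+26/4.728e+29 = 0.001687
Step 2: ln(n/nQ) = -6.385
Step 3: mu = kB*T*ln(n/nQ) = 1.696e-20*-6.385 = -1.083e-19 J
Step 4: Convert to eV: -1.083e-19/1.602e-19 = -0.676 eV

-0.676


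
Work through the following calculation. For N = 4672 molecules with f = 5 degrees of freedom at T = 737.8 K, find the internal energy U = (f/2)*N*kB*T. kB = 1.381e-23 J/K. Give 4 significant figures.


Step 1: f/2 = 5/2 = 2.5
Step 2: N*kB*T = 4672*1.381e-23*737.8 = 4.76e-17
Step 3: U = 2.5 * 4.76e-17 = 1.19e-16 J

1.19e-16


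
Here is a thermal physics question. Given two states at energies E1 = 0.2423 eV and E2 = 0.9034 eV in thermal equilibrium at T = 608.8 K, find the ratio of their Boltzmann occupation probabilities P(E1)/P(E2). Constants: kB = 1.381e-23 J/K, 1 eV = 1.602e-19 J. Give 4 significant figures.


Step 1: Compute energy difference dE = E1 - E2 = 0.2423 - 0.9034 = -0.6611 eV
Step 2: Convert to Joules: dE_J = -0.6611 * 1.602e-19 = -1.059e-19 J
Step 3: Compute exponent = -dE_J / (kB * T) = -(-1.059e-19) / (1.381e-23 * 608.8) = 12.6
Step 4: P(E1)/P(E2) = exp(12.6) = 2.956e+05

2.956e+05


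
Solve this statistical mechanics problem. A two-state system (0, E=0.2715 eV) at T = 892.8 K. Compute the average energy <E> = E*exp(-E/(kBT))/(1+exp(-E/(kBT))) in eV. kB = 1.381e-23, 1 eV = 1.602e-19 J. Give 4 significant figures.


Step 1: beta*E = 0.2715*1.602e-19/(1.381e-23*892.8) = 3.528
Step 2: exp(-beta*E) = 0.02937
Step 3: <E> = 0.2715*0.02937/(1+0.02937) = 0.007747 eV

0.007747


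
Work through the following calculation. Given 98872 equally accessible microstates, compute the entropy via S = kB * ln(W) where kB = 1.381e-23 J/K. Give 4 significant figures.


Step 1: ln(W) = ln(98872) = 11.5
Step 2: S = kB * ln(W) = 1.381e-23 * 11.5
Step 3: S = 1.588e-22 J/K

1.588e-22


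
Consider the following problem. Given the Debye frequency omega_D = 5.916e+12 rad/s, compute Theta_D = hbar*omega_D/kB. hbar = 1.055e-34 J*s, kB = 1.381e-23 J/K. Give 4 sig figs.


Step 1: hbar*omega_D = 1.055e-34 * 5.916e+12 = 6.241e-22 J
Step 2: Theta_D = 6.241e-22 / 1.381e-23
Step 3: Theta_D = 45.19 K

45.19


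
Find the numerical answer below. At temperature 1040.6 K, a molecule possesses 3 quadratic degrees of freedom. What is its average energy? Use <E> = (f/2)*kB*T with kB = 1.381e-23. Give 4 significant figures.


Step 1: f/2 = 3/2 = 1.5
Step 2: kB*T = 1.381e-23 * 1040.6 = 1.437e-20
Step 3: <E> = 1.5 * 1.437e-20 = 2.156e-20 J

2.156e-20


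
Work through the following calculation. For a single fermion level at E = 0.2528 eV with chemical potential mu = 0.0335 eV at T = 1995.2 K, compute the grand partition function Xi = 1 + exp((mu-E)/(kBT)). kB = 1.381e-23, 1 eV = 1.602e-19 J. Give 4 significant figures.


Step 1: (mu - E) = 0.0335 - 0.2528 = -0.2193 eV
Step 2: x = (mu-E)*eV/(kB*T) = -0.2193*1.602e-19/(1.381e-23*1995.2) = -1.275
Step 3: exp(x) = 0.2794
Step 4: Xi = 1 + 0.2794 = 1.279

1.279


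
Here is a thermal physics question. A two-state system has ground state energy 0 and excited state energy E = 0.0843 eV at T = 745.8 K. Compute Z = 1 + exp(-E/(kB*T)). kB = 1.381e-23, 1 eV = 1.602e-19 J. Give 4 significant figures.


Step 1: Compute beta*E = E*eV/(kB*T) = 0.0843*1.602e-19/(1.381e-23*745.8) = 1.311
Step 2: exp(-beta*E) = exp(-1.311) = 0.2695
Step 3: Z = 1 + 0.2695 = 1.269

1.269


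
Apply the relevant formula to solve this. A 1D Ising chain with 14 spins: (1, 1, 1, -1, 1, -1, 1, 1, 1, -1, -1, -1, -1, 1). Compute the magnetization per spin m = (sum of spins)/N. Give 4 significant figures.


Step 1: Count up spins (+1): 8, down spins (-1): 6
Step 2: Total magnetization M = 8 - 6 = 2
Step 3: m = M/N = 2/14 = 0.1429

0.1429


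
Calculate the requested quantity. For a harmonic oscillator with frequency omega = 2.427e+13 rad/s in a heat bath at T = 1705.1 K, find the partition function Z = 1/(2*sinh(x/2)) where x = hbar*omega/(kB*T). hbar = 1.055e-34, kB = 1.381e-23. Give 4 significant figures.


Step 1: Compute x = hbar*omega/(kB*T) = 1.055e-34*2.427e+13/(1.381e-23*1705.1) = 0.1087
Step 2: x/2 = 0.05437
Step 3: sinh(x/2) = 0.0544
Step 4: Z = 1/(2*0.0544) = 9.192

9.192


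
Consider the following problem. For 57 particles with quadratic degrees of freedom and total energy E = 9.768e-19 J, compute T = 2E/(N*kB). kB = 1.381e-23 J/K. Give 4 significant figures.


Step 1: Numerator = 2*E = 2*9.768e-19 = 1.954e-18 J
Step 2: Denominator = N*kB = 57*1.381e-23 = 7.872e-22
Step 3: T = 1.954e-18 / 7.872e-22 = 2482 K

2482


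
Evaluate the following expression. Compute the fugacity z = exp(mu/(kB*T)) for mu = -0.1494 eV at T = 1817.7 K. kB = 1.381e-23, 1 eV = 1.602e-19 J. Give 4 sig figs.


Step 1: Convert mu to Joules: -0.1494*1.602e-19 = -2.393e-20 J
Step 2: kB*T = 1.381e-23*1817.7 = 2.51e-20 J
Step 3: mu/(kB*T) = -0.9534
Step 4: z = exp(-0.9534) = 0.3854

0.3854


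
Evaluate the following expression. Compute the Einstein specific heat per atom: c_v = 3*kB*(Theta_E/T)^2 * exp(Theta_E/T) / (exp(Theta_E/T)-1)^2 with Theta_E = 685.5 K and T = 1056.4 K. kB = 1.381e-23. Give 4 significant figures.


Step 1: x = Theta_E/T = 685.5/1056.4 = 0.6489
Step 2: x^2 = 0.4211
Step 3: exp(x) = 1.913
Step 4: c_v = 3*1.381e-23*0.4211*1.913/(1.913-1)^2 = 4.001e-23

4.001e-23


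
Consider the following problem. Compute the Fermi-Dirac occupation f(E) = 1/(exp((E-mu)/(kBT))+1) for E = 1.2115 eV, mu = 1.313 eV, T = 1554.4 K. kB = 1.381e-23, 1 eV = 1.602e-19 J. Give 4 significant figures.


Step 1: (E - mu) = 1.2115 - 1.313 = -0.1015 eV
Step 2: Convert: (E-mu)*eV = -1.626e-20 J
Step 3: x = (E-mu)*eV/(kB*T) = -0.7575
Step 4: f = 1/(exp(-0.7575)+1) = 0.6808

0.6808


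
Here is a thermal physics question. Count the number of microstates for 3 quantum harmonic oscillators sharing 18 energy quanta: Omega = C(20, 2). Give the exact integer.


Step 1: Use binomial coefficient C(20, 2)
Step 2: Numerator = 20! / 18!
Step 3: Denominator = 2!
Step 4: Omega = 190

190


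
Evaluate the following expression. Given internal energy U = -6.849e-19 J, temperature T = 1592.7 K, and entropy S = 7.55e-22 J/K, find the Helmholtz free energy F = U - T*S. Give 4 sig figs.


Step 1: T*S = 1592.7 * 7.55e-22 = 1.202e-18 J
Step 2: F = U - T*S = -6.849e-19 - 1.202e-18
Step 3: F = -1.887e-18 J

-1.887e-18


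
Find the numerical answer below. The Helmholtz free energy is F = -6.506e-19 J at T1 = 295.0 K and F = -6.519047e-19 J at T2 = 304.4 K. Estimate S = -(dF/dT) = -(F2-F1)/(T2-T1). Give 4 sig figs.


Step 1: dF = F2 - F1 = -6.519047e-19 - (-6.506e-19) = -1.3047e-21 J
Step 2: dT = T2 - T1 = 304.4 - 295.0 = 9.4 K
Step 3: S = -dF/dT = -(-1.3047e-21)/9.4 = 1.388e-22 J/K

1.388e-22


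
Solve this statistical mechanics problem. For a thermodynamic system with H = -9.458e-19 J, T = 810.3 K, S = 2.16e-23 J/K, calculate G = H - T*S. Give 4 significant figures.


Step 1: T*S = 810.3 * 2.16e-23 = 1.75e-20 J
Step 2: G = H - T*S = -9.458e-19 - 1.75e-20
Step 3: G = -9.633e-19 J

-9.633e-19


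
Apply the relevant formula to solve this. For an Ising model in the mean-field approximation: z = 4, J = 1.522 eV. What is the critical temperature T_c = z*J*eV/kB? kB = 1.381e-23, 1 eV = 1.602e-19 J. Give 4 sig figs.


Step 1: z*J = 4*1.522 = 6.088 eV
Step 2: Convert to Joules: 6.088*1.602e-19 = 9.753e-19 J
Step 3: T_c = 9.753e-19 / 1.381e-23 = 7.062e+04 K

7.062e+04


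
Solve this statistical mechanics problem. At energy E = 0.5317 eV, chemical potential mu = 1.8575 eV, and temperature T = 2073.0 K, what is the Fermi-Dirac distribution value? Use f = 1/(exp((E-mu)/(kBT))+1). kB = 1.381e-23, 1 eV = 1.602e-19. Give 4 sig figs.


Step 1: (E - mu) = 0.5317 - 1.8575 = -1.326 eV
Step 2: Convert: (E-mu)*eV = -2.124e-19 J
Step 3: x = (E-mu)*eV/(kB*T) = -7.419
Step 4: f = 1/(exp(-7.419)+1) = 0.9994

0.9994


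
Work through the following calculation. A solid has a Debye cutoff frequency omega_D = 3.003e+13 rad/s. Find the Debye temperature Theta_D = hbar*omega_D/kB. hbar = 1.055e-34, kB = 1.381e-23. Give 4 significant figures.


Step 1: hbar*omega_D = 1.055e-34 * 3.003e+13 = 3.168e-21 J
Step 2: Theta_D = 3.168e-21 / 1.381e-23
Step 3: Theta_D = 229.4 K

229.4


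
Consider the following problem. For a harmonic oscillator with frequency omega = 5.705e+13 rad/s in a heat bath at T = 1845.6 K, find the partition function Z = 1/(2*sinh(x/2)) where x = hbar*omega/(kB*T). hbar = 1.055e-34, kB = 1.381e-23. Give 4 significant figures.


Step 1: Compute x = hbar*omega/(kB*T) = 1.055e-34*5.705e+13/(1.381e-23*1845.6) = 0.2361
Step 2: x/2 = 0.1181
Step 3: sinh(x/2) = 0.1183
Step 4: Z = 1/(2*0.1183) = 4.225

4.225


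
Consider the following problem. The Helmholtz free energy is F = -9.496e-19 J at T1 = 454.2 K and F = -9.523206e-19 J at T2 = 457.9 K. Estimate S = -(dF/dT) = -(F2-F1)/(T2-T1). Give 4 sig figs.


Step 1: dF = F2 - F1 = -9.523206e-19 - (-9.496e-19) = -2.7206e-21 J
Step 2: dT = T2 - T1 = 457.9 - 454.2 = 3.7 K
Step 3: S = -dF/dT = -(-2.7206e-21)/3.7 = 7.353e-22 J/K

7.353e-22


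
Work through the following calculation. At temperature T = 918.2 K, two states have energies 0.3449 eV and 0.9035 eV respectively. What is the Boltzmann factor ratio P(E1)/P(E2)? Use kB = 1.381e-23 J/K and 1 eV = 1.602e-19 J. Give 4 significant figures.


Step 1: Compute energy difference dE = E1 - E2 = 0.3449 - 0.9035 = -0.5586 eV
Step 2: Convert to Joules: dE_J = -0.5586 * 1.602e-19 = -8.949e-20 J
Step 3: Compute exponent = -dE_J / (kB * T) = -(-8.949e-20) / (1.381e-23 * 918.2) = 7.057
Step 4: P(E1)/P(E2) = exp(7.057) = 1161

1161


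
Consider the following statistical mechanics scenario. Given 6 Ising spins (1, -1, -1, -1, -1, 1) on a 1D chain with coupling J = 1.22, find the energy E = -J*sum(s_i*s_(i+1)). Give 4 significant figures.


Step 1: Nearest-neighbor products: -1, 1, 1, 1, -1
Step 2: Sum of products = 1
Step 3: E = -1.22 * 1 = -1.22

-1.22


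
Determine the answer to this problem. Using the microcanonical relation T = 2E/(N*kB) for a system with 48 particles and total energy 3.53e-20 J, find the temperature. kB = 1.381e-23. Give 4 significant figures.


Step 1: Numerator = 2*E = 2*3.53e-20 = 7.06e-20 J
Step 2: Denominator = N*kB = 48*1.381e-23 = 6.629e-22
Step 3: T = 7.06e-20 / 6.629e-22 = 106.5 K

106.5


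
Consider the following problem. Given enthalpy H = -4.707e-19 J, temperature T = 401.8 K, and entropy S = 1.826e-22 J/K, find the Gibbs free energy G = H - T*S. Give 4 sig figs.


Step 1: T*S = 401.8 * 1.826e-22 = 7.337e-20 J
Step 2: G = H - T*S = -4.707e-19 - 7.337e-20
Step 3: G = -5.441e-19 J

-5.441e-19


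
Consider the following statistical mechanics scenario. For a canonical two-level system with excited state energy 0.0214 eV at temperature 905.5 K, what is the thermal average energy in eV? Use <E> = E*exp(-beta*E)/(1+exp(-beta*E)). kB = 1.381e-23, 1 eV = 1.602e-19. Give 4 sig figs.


Step 1: beta*E = 0.0214*1.602e-19/(1.381e-23*905.5) = 0.2742
Step 2: exp(-beta*E) = 0.7602
Step 3: <E> = 0.0214*0.7602/(1+0.7602) = 0.009242 eV

0.009242


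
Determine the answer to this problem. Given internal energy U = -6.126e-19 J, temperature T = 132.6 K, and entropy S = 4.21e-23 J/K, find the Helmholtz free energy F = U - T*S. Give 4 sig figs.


Step 1: T*S = 132.6 * 4.21e-23 = 5.582e-21 J
Step 2: F = U - T*S = -6.126e-19 - 5.582e-21
Step 3: F = -6.182e-19 J

-6.182e-19


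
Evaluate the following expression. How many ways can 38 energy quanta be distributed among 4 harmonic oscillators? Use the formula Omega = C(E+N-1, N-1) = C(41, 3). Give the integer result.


Step 1: Use binomial coefficient C(41, 3)
Step 2: Numerator = 41! / 38!
Step 3: Denominator = 3!
Step 4: Omega = 10660

10660


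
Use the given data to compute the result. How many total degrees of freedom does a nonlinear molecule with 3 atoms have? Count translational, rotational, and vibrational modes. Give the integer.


Step 1: Translational DOF = 3
Step 2: Rotational DOF (nonlinear) = 3
Step 3: Vibrational DOF = 3*3 - 6 = 3
Step 4: Total = 3 + 3 + 3 = 9

9


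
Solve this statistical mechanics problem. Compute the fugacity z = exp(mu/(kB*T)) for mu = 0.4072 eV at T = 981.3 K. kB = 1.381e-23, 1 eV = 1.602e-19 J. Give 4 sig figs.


Step 1: Convert mu to Joules: 0.4072*1.602e-19 = 6.523e-20 J
Step 2: kB*T = 1.381e-23*981.3 = 1.355e-20 J
Step 3: mu/(kB*T) = 4.814
Step 4: z = exp(4.814) = 123.2

123.2


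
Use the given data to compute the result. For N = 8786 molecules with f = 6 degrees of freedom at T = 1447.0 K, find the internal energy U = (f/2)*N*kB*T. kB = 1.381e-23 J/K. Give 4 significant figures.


Step 1: f/2 = 6/2 = 3.0
Step 2: N*kB*T = 8786*1.381e-23*1447.0 = 1.756e-16
Step 3: U = 3.0 * 1.756e-16 = 5.267e-16 J

5.267e-16


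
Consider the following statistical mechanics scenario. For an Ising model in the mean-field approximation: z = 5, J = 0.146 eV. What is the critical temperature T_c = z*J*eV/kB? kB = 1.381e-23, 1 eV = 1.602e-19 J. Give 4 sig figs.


Step 1: z*J = 5*0.146 = 0.73 eV
Step 2: Convert to Joules: 0.73*1.602e-19 = 1.169e-19 J
Step 3: T_c = 1.169e-19 / 1.381e-23 = 8468 K

8468


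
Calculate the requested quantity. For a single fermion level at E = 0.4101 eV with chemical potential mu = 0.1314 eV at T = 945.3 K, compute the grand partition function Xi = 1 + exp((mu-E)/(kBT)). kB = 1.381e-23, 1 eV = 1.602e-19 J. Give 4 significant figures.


Step 1: (mu - E) = 0.1314 - 0.4101 = -0.2787 eV
Step 2: x = (mu-E)*eV/(kB*T) = -0.2787*1.602e-19/(1.381e-23*945.3) = -3.42
Step 3: exp(x) = 0.03271
Step 4: Xi = 1 + 0.03271 = 1.033

1.033


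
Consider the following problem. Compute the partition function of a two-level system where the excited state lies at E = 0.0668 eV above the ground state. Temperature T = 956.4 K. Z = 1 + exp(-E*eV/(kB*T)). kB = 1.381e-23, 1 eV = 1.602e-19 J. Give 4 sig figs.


Step 1: Compute beta*E = E*eV/(kB*T) = 0.0668*1.602e-19/(1.381e-23*956.4) = 0.8102
Step 2: exp(-beta*E) = exp(-0.8102) = 0.4448
Step 3: Z = 1 + 0.4448 = 1.445

1.445


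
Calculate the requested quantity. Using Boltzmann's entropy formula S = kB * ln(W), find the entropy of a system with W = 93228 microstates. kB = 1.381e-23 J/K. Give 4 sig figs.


Step 1: ln(W) = ln(93228) = 11.44
Step 2: S = kB * ln(W) = 1.381e-23 * 11.44
Step 3: S = 1.58e-22 J/K

1.58e-22


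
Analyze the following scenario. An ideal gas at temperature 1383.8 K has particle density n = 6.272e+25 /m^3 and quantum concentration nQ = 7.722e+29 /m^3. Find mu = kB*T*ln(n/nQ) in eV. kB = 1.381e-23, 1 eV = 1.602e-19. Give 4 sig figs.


Step 1: n/nQ = 6.272e+25/7.722e+29 = 8.122e-05
Step 2: ln(n/nQ) = -9.418
Step 3: mu = kB*T*ln(n/nQ) = 1.911e-20*-9.418 = -1.8e-19 J
Step 4: Convert to eV: -1.8e-19/1.602e-19 = -1.124 eV

-1.124


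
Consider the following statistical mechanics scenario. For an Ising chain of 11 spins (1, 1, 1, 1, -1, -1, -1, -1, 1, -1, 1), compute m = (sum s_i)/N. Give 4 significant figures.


Step 1: Count up spins (+1): 6, down spins (-1): 5
Step 2: Total magnetization M = 6 - 5 = 1
Step 3: m = M/N = 1/11 = 0.09091

0.09091


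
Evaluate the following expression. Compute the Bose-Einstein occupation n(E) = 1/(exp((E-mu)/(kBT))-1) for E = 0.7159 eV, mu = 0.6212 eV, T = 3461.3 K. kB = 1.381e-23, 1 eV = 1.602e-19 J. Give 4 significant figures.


Step 1: (E - mu) = 0.0947 eV
Step 2: x = (E-mu)*eV/(kB*T) = 0.0947*1.602e-19/(1.381e-23*3461.3) = 0.3174
Step 3: exp(x) = 1.374
Step 4: n = 1/(exp(x)-1) = 2.677

2.677


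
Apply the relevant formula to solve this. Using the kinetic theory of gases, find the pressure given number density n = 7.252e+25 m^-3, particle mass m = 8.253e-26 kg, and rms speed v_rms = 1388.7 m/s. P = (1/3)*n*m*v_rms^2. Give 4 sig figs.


Step 1: v_rms^2 = 1388.7^2 = 1.928e+06
Step 2: n*m = 7.252e+25*8.253e-26 = 5.985
Step 3: P = (1/3)*5.985*1.928e+06 = 3.847e+06 Pa

3.847e+06


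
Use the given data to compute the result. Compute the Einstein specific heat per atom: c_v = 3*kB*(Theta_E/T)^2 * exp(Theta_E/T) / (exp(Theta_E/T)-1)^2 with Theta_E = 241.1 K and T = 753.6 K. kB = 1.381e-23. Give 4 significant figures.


Step 1: x = Theta_E/T = 241.1/753.6 = 0.3199
Step 2: x^2 = 0.1024
Step 3: exp(x) = 1.377
Step 4: c_v = 3*1.381e-23*0.1024*1.377/(1.377-1)^2 = 4.108e-23

4.108e-23


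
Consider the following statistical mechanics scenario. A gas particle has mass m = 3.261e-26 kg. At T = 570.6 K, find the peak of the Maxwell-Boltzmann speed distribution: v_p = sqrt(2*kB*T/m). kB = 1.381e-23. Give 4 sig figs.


Step 1: Numerator = 2*kB*T = 2*1.381e-23*570.6 = 1.576e-20
Step 2: Ratio = 1.576e-20 / 3.261e-26 = 4.833e+05
Step 3: v_p = sqrt(4.833e+05) = 695.2 m/s

695.2


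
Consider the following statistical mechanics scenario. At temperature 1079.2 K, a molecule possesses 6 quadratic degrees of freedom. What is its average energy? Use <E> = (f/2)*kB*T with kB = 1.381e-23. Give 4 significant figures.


Step 1: f/2 = 6/2 = 3
Step 2: kB*T = 1.381e-23 * 1079.2 = 1.49e-20
Step 3: <E> = 3 * 1.49e-20 = 4.471e-20 J

4.471e-20


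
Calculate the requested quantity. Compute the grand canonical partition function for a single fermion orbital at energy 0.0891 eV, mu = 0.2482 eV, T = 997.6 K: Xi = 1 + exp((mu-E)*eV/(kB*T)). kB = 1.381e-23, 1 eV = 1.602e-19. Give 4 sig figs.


Step 1: (mu - E) = 0.2482 - 0.0891 = 0.1591 eV
Step 2: x = (mu-E)*eV/(kB*T) = 0.1591*1.602e-19/(1.381e-23*997.6) = 1.85
Step 3: exp(x) = 6.36
Step 4: Xi = 1 + 6.36 = 7.36

7.36


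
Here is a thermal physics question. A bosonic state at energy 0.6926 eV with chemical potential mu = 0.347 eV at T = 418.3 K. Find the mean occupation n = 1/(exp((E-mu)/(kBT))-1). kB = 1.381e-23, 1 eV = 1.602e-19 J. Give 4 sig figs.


Step 1: (E - mu) = 0.3456 eV
Step 2: x = (E-mu)*eV/(kB*T) = 0.3456*1.602e-19/(1.381e-23*418.3) = 9.584
Step 3: exp(x) = 1.453e+04
Step 4: n = 1/(exp(x)-1) = 6.881e-05

6.881e-05


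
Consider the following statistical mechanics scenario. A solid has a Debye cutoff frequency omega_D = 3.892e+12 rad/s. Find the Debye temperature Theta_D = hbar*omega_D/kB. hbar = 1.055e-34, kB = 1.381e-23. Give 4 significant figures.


Step 1: hbar*omega_D = 1.055e-34 * 3.892e+12 = 4.106e-22 J
Step 2: Theta_D = 4.106e-22 / 1.381e-23
Step 3: Theta_D = 29.73 K

29.73


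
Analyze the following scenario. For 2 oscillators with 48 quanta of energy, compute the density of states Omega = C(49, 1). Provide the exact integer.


Step 1: Use binomial coefficient C(49, 1)
Step 2: Numerator = 49! / 48!
Step 3: Denominator = 1!
Step 4: Omega = 49

49


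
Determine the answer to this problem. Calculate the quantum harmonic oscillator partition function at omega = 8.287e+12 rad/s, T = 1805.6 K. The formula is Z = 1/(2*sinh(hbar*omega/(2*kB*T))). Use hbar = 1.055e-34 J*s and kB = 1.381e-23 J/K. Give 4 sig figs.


Step 1: Compute x = hbar*omega/(kB*T) = 1.055e-34*8.287e+12/(1.381e-23*1805.6) = 0.03506
Step 2: x/2 = 0.01753
Step 3: sinh(x/2) = 0.01753
Step 4: Z = 1/(2*0.01753) = 28.52

28.52


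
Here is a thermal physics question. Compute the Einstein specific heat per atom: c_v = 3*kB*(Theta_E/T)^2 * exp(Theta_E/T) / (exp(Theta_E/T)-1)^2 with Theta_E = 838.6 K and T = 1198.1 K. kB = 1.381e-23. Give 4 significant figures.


Step 1: x = Theta_E/T = 838.6/1198.1 = 0.6999
Step 2: x^2 = 0.4899
Step 3: exp(x) = 2.014
Step 4: c_v = 3*1.381e-23*0.4899*2.014/(2.014-1)^2 = 3.978e-23

3.978e-23


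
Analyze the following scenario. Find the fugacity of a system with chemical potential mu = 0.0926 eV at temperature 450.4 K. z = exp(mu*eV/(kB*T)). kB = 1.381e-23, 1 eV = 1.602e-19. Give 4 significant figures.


Step 1: Convert mu to Joules: 0.0926*1.602e-19 = 1.483e-20 J
Step 2: kB*T = 1.381e-23*450.4 = 6.22e-21 J
Step 3: mu/(kB*T) = 2.385
Step 4: z = exp(2.385) = 10.86

10.86


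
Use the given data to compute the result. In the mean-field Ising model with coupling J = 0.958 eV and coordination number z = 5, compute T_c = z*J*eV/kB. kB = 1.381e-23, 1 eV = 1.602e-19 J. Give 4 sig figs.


Step 1: z*J = 5*0.958 = 4.79 eV
Step 2: Convert to Joules: 4.79*1.602e-19 = 7.674e-19 J
Step 3: T_c = 7.674e-19 / 1.381e-23 = 5.557e+04 K

5.557e+04


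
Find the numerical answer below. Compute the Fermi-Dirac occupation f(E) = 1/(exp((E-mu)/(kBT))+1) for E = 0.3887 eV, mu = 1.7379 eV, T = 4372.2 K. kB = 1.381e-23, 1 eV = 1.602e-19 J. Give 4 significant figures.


Step 1: (E - mu) = 0.3887 - 1.7379 = -1.349 eV
Step 2: Convert: (E-mu)*eV = -2.161e-19 J
Step 3: x = (E-mu)*eV/(kB*T) = -3.58
Step 4: f = 1/(exp(-3.58)+1) = 0.9729

0.9729


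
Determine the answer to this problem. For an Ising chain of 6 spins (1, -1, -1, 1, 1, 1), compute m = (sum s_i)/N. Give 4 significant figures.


Step 1: Count up spins (+1): 4, down spins (-1): 2
Step 2: Total magnetization M = 4 - 2 = 2
Step 3: m = M/N = 2/6 = 0.3333

0.3333


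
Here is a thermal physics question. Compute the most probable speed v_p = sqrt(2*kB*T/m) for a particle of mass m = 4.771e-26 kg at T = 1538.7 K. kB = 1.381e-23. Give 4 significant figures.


Step 1: Numerator = 2*kB*T = 2*1.381e-23*1538.7 = 4.25e-20
Step 2: Ratio = 4.25e-20 / 4.771e-26 = 8.908e+05
Step 3: v_p = sqrt(8.908e+05) = 943.8 m/s

943.8


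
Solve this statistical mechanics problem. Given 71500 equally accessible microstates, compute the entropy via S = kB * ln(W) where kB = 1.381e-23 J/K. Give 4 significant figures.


Step 1: ln(W) = ln(71500) = 11.18
Step 2: S = kB * ln(W) = 1.381e-23 * 11.18
Step 3: S = 1.544e-22 J/K

1.544e-22


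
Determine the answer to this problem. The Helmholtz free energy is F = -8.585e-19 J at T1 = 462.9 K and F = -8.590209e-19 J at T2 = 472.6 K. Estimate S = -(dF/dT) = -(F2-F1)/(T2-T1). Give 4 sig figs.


Step 1: dF = F2 - F1 = -8.590209e-19 - (-8.585e-19) = -5.209e-22 J
Step 2: dT = T2 - T1 = 472.6 - 462.9 = 9.7 K
Step 3: S = -dF/dT = -(-5.209e-22)/9.7 = 5.37e-23 J/K

5.37e-23


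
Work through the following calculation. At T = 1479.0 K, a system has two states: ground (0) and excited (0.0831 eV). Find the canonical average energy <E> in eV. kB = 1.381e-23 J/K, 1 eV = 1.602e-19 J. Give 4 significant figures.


Step 1: beta*E = 0.0831*1.602e-19/(1.381e-23*1479.0) = 0.6518
Step 2: exp(-beta*E) = 0.5211
Step 3: <E> = 0.0831*0.5211/(1+0.5211) = 0.02847 eV

0.02847


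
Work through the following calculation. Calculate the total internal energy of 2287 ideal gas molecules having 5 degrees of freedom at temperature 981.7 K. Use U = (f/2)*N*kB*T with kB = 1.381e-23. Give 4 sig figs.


Step 1: f/2 = 5/2 = 2.5
Step 2: N*kB*T = 2287*1.381e-23*981.7 = 3.101e-17
Step 3: U = 2.5 * 3.101e-17 = 7.751e-17 J

7.751e-17


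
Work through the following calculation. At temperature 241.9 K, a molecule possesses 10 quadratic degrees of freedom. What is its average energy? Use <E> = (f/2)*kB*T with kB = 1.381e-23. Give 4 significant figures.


Step 1: f/2 = 10/2 = 5
Step 2: kB*T = 1.381e-23 * 241.9 = 3.341e-21
Step 3: <E> = 5 * 3.341e-21 = 1.67e-20 J

1.67e-20


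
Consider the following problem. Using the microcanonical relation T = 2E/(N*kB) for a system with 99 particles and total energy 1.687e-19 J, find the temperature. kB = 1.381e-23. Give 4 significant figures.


Step 1: Numerator = 2*E = 2*1.687e-19 = 3.374e-19 J
Step 2: Denominator = N*kB = 99*1.381e-23 = 1.367e-21
Step 3: T = 3.374e-19 / 1.367e-21 = 246.8 K

246.8


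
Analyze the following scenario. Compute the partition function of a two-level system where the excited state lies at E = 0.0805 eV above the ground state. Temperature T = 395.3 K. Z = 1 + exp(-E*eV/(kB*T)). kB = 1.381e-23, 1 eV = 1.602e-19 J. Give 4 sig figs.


Step 1: Compute beta*E = E*eV/(kB*T) = 0.0805*1.602e-19/(1.381e-23*395.3) = 2.362
Step 2: exp(-beta*E) = exp(-2.362) = 0.0942
Step 3: Z = 1 + 0.0942 = 1.094

1.094


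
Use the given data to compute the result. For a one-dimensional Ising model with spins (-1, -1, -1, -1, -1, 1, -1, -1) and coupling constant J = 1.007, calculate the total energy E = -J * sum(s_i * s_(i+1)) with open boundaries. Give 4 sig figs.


Step 1: Nearest-neighbor products: 1, 1, 1, 1, -1, -1, 1
Step 2: Sum of products = 3
Step 3: E = -1.007 * 3 = -3.021

-3.021


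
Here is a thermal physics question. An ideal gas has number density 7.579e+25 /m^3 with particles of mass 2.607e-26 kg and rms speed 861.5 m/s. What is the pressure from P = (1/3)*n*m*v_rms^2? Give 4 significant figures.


Step 1: v_rms^2 = 861.5^2 = 7.422e+05
Step 2: n*m = 7.579e+25*2.607e-26 = 1.976
Step 3: P = (1/3)*1.976*7.422e+05 = 4.888e+05 Pa

4.888e+05


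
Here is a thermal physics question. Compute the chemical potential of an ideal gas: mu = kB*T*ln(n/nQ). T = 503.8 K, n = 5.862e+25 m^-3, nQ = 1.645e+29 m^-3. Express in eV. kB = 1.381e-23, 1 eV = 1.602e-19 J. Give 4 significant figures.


Step 1: n/nQ = 5.862e+25/1.645e+29 = 0.0003564
Step 2: ln(n/nQ) = -7.94
Step 3: mu = kB*T*ln(n/nQ) = 6.957e-21*-7.94 = -5.524e-20 J
Step 4: Convert to eV: -5.524e-20/1.602e-19 = -0.3448 eV

-0.3448


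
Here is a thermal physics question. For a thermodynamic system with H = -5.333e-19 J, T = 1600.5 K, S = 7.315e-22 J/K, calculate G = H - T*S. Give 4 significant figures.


Step 1: T*S = 1600.5 * 7.315e-22 = 1.171e-18 J
Step 2: G = H - T*S = -5.333e-19 - 1.171e-18
Step 3: G = -1.704e-18 J

-1.704e-18


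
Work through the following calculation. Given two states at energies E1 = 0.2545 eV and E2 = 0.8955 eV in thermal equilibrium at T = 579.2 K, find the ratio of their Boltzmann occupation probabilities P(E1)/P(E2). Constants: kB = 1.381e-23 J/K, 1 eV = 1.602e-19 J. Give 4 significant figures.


Step 1: Compute energy difference dE = E1 - E2 = 0.2545 - 0.8955 = -0.641 eV
Step 2: Convert to Joules: dE_J = -0.641 * 1.602e-19 = -1.027e-19 J
Step 3: Compute exponent = -dE_J / (kB * T) = -(-1.027e-19) / (1.381e-23 * 579.2) = 12.84
Step 4: P(E1)/P(E2) = exp(12.84) = 3.763e+05

3.763e+05


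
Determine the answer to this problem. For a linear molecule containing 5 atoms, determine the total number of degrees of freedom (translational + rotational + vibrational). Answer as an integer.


Step 1: Translational DOF = 3
Step 2: Rotational DOF (linear) = 2
Step 3: Vibrational DOF = 3*5 - 5 = 10
Step 4: Total = 3 + 2 + 10 = 15

15


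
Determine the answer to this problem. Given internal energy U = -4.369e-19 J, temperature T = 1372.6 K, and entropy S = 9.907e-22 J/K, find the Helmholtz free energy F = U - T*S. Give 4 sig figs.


Step 1: T*S = 1372.6 * 9.907e-22 = 1.36e-18 J
Step 2: F = U - T*S = -4.369e-19 - 1.36e-18
Step 3: F = -1.797e-18 J

-1.797e-18


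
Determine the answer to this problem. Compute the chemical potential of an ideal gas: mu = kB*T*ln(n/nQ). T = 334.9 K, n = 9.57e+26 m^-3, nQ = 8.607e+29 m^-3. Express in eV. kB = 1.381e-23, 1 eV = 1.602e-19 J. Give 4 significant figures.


Step 1: n/nQ = 9.57e+26/8.607e+29 = 0.001112
Step 2: ln(n/nQ) = -6.802
Step 3: mu = kB*T*ln(n/nQ) = 4.625e-21*-6.802 = -3.146e-20 J
Step 4: Convert to eV: -3.146e-20/1.602e-19 = -0.1964 eV

-0.1964


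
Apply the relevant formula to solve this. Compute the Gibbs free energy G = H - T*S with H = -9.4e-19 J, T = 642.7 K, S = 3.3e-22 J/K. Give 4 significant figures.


Step 1: T*S = 642.7 * 3.3e-22 = 2.121e-19 J
Step 2: G = H - T*S = -9.4e-19 - 2.121e-19
Step 3: G = -1.152e-18 J

-1.152e-18


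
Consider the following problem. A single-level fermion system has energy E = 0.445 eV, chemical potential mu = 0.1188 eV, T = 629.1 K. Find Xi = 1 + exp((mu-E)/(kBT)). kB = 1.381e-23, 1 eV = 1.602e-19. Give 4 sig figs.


Step 1: (mu - E) = 0.1188 - 0.445 = -0.3262 eV
Step 2: x = (mu-E)*eV/(kB*T) = -0.3262*1.602e-19/(1.381e-23*629.1) = -6.015
Step 3: exp(x) = 0.002442
Step 4: Xi = 1 + 0.002442 = 1.002

1.002


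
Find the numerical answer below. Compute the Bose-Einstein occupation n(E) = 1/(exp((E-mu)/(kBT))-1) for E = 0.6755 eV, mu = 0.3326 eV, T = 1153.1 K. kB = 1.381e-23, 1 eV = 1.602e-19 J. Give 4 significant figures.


Step 1: (E - mu) = 0.3429 eV
Step 2: x = (E-mu)*eV/(kB*T) = 0.3429*1.602e-19/(1.381e-23*1153.1) = 3.45
Step 3: exp(x) = 31.49
Step 4: n = 1/(exp(x)-1) = 0.0328

0.0328


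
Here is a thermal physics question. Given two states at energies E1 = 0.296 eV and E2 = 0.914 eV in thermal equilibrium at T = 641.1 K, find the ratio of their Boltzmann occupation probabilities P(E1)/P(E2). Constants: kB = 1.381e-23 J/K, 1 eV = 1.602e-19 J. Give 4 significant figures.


Step 1: Compute energy difference dE = E1 - E2 = 0.296 - 0.914 = -0.618 eV
Step 2: Convert to Joules: dE_J = -0.618 * 1.602e-19 = -9.9e-20 J
Step 3: Compute exponent = -dE_J / (kB * T) = -(-9.9e-20) / (1.381e-23 * 641.1) = 11.18
Step 4: P(E1)/P(E2) = exp(11.18) = 7.185e+04

7.185e+04


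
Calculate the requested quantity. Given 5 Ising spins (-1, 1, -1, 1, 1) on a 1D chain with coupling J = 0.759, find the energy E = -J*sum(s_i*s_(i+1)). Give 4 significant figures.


Step 1: Nearest-neighbor products: -1, -1, -1, 1
Step 2: Sum of products = -2
Step 3: E = -0.759 * -2 = 1.518

1.518


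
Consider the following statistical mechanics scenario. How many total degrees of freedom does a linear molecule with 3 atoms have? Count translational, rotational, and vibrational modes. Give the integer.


Step 1: Translational DOF = 3
Step 2: Rotational DOF (linear) = 2
Step 3: Vibrational DOF = 3*3 - 5 = 4
Step 4: Total = 3 + 2 + 4 = 9

9


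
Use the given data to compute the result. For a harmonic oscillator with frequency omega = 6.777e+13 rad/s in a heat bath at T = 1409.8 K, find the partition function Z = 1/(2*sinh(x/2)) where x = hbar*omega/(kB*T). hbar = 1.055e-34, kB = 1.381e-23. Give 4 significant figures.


Step 1: Compute x = hbar*omega/(kB*T) = 1.055e-34*6.777e+13/(1.381e-23*1409.8) = 0.3672
Step 2: x/2 = 0.1836
Step 3: sinh(x/2) = 0.1846
Step 4: Z = 1/(2*0.1846) = 2.708

2.708


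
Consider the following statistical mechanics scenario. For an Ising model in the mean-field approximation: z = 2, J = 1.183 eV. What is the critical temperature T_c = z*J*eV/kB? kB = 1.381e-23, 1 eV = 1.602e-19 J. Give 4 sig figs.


Step 1: z*J = 2*1.183 = 2.366 eV
Step 2: Convert to Joules: 2.366*1.602e-19 = 3.79e-19 J
Step 3: T_c = 3.79e-19 / 1.381e-23 = 2.745e+04 K

2.745e+04


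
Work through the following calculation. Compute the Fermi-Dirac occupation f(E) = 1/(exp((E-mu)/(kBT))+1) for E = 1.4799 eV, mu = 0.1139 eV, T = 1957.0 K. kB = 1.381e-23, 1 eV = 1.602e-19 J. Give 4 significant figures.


Step 1: (E - mu) = 1.4799 - 0.1139 = 1.366 eV
Step 2: Convert: (E-mu)*eV = 2.188e-19 J
Step 3: x = (E-mu)*eV/(kB*T) = 8.097
Step 4: f = 1/(exp(8.097)+1) = 0.0003043

0.0003043


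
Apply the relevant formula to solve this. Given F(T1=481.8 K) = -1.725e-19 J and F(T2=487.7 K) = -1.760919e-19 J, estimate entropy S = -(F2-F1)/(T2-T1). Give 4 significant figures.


Step 1: dF = F2 - F1 = -1.760919e-19 - (-1.725e-19) = -3.5919e-21 J
Step 2: dT = T2 - T1 = 487.7 - 481.8 = 5.9 K
Step 3: S = -dF/dT = -(-3.5919e-21)/5.9 = 6.088e-22 J/K

6.088e-22


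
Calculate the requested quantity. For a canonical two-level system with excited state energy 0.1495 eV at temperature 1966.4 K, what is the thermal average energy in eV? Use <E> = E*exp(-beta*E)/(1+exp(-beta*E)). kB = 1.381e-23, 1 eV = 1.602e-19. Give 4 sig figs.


Step 1: beta*E = 0.1495*1.602e-19/(1.381e-23*1966.4) = 0.8819
Step 2: exp(-beta*E) = 0.414
Step 3: <E> = 0.1495*0.414/(1+0.414) = 0.04377 eV

0.04377


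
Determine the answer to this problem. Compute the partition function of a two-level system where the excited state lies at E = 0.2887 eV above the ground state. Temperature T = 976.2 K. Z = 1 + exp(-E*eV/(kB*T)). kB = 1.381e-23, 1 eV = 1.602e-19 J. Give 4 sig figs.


Step 1: Compute beta*E = E*eV/(kB*T) = 0.2887*1.602e-19/(1.381e-23*976.2) = 3.431
Step 2: exp(-beta*E) = exp(-3.431) = 0.03237
Step 3: Z = 1 + 0.03237 = 1.032

1.032


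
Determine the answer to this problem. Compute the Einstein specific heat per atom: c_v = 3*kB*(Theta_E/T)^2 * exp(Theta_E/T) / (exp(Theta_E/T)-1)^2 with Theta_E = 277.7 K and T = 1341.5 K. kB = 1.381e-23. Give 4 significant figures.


Step 1: x = Theta_E/T = 277.7/1341.5 = 0.207
Step 2: x^2 = 0.04285
Step 3: exp(x) = 1.23
Step 4: c_v = 3*1.381e-23*0.04285*1.23/(1.23-1)^2 = 4.128e-23

4.128e-23


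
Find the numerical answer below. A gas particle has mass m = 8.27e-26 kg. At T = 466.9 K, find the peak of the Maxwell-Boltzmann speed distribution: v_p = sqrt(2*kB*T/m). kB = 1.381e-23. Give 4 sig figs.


Step 1: Numerator = 2*kB*T = 2*1.381e-23*466.9 = 1.29e-20
Step 2: Ratio = 1.29e-20 / 8.27e-26 = 1.559e+05
Step 3: v_p = sqrt(1.559e+05) = 394.9 m/s

394.9


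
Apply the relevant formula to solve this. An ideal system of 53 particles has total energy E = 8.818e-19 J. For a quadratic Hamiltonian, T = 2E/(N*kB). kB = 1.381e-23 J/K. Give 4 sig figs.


Step 1: Numerator = 2*E = 2*8.818e-19 = 1.764e-18 J
Step 2: Denominator = N*kB = 53*1.381e-23 = 7.319e-22
Step 3: T = 1.764e-18 / 7.319e-22 = 2410 K

2410


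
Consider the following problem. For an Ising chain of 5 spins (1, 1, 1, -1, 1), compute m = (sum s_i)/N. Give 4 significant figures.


Step 1: Count up spins (+1): 4, down spins (-1): 1
Step 2: Total magnetization M = 4 - 1 = 3
Step 3: m = M/N = 3/5 = 0.6

0.6


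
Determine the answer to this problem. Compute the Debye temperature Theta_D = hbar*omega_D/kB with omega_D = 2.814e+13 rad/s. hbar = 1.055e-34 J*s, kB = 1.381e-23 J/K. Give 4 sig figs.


Step 1: hbar*omega_D = 1.055e-34 * 2.814e+13 = 2.969e-21 J
Step 2: Theta_D = 2.969e-21 / 1.381e-23
Step 3: Theta_D = 215 K

215


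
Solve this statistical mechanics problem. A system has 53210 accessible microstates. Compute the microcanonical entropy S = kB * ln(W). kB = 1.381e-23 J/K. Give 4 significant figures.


Step 1: ln(W) = ln(53210) = 10.88
Step 2: S = kB * ln(W) = 1.381e-23 * 10.88
Step 3: S = 1.503e-22 J/K

1.503e-22


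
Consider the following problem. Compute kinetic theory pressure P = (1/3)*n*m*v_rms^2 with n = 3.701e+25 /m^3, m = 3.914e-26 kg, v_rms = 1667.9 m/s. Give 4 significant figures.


Step 1: v_rms^2 = 1667.9^2 = 2.782e+06
Step 2: n*m = 3.701e+25*3.914e-26 = 1.449
Step 3: P = (1/3)*1.449*2.782e+06 = 1.343e+06 Pa

1.343e+06


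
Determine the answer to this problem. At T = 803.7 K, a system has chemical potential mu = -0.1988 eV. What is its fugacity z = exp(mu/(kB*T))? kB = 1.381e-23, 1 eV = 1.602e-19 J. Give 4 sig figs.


Step 1: Convert mu to Joules: -0.1988*1.602e-19 = -3.185e-20 J
Step 2: kB*T = 1.381e-23*803.7 = 1.11e-20 J
Step 3: mu/(kB*T) = -2.869
Step 4: z = exp(-2.869) = 0.05673

0.05673


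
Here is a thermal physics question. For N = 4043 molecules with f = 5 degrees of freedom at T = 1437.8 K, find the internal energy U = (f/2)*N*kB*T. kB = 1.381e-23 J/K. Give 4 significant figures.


Step 1: f/2 = 5/2 = 2.5
Step 2: N*kB*T = 4043*1.381e-23*1437.8 = 8.028e-17
Step 3: U = 2.5 * 8.028e-17 = 2.007e-16 J

2.007e-16


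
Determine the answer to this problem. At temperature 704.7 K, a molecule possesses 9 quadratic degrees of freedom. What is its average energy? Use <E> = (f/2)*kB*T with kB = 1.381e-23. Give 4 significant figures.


Step 1: f/2 = 9/2 = 4.5
Step 2: kB*T = 1.381e-23 * 704.7 = 9.732e-21
Step 3: <E> = 4.5 * 9.732e-21 = 4.379e-20 J

4.379e-20


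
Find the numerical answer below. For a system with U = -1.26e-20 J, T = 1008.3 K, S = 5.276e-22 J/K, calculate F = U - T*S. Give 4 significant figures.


Step 1: T*S = 1008.3 * 5.276e-22 = 5.32e-19 J
Step 2: F = U - T*S = -1.26e-20 - 5.32e-19
Step 3: F = -5.446e-19 J

-5.446e-19
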